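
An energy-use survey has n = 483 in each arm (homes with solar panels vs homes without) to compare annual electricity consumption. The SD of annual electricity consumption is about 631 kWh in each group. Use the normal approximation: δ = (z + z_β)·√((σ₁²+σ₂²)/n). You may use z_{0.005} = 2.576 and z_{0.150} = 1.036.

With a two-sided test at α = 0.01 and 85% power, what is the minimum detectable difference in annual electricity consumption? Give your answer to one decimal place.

Minimum detectable difference ≈ 146.7 kWh

δ = (z_{α/2} + z_β) · √((σ₁²+σ₂²)/n)
  = (2.576 + 1.036) · √(796322/483)
  = 3.612 · √1648.7
  = 3.612 · 40.6042
  = 146.6623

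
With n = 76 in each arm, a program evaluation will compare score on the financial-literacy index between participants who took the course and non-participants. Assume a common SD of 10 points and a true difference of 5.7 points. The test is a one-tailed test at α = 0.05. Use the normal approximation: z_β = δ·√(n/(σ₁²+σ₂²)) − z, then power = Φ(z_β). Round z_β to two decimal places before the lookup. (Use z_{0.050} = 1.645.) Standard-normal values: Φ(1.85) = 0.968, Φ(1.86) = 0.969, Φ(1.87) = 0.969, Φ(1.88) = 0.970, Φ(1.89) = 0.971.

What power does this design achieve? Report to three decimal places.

z_β = δ·√(n/(σ₁²+σ₂²)) − z_α
    = 5.7 · √(76/200) − 1.645
    = 5.7 · 0.61644 − 1.645
    = 3.5137 − 1.645 = 1.8687 → 1.87
Power = Φ(1.87) = 0.969.

Power ≈ 0.969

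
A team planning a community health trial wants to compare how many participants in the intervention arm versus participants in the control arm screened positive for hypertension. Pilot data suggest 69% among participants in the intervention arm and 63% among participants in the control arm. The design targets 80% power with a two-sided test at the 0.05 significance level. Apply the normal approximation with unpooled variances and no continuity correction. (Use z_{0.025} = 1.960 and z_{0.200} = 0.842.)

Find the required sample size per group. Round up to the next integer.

n = (z_{α/2} + z_β)² · [p₁(1−p₁) + p₂(1−p₂)] / (p₁ − p₂)²
  = (1.960 + 0.842)² · (0.69·0.31 + 0.63·0.37) / (0.06)²
  = (2.802)² · (0.2139 + 0.2331) / 0.0036
  = 7.8512 · 0.4470 / 0.0036
  = 974.86
Round up → n = 975 per group.

n = 975 per group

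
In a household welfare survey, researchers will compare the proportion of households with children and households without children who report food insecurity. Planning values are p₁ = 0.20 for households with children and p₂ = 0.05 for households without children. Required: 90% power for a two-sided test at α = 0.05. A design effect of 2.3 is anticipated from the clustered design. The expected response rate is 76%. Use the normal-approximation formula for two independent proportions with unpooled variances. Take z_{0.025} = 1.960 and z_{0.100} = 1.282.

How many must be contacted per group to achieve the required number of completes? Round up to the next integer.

n = (z_{α/2} + z_β)² · [p₁(1−p₁) + p₂(1−p₂)] / (p₁ − p₂)²
  = (1.960 + 1.282)² · (0.20·0.80 + 0.05·0.95) / (0.15)²
  = (3.242)² · (0.1600 + 0.0475) / 0.0225
  = 10.5106 · 0.2075 / 0.0225
  = 96.93
Design effect: 2.3 × 96.93 = 222.94.
Adjust for 76% response: 222.94 / 0.76 = 293.34.
Round up → n = 294 per group.

n = 294 per group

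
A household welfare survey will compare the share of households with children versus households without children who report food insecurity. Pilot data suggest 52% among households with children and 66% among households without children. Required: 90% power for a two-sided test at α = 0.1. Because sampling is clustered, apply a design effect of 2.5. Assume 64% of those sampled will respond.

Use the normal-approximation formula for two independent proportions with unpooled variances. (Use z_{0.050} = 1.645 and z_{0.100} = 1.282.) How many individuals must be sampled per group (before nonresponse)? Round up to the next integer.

n = (z_{α/2} + z_β)² · [p₁(1−p₁) + p₂(1−p₂)] / (p₁ − p₂)²
  = (1.645 + 1.282)² · (0.52·0.48 + 0.66·0.34) / (-0.14)²
  = (2.927)² · (0.2496 + 0.2244) / 0.0196
  = 8.5673 · 0.4740 / 0.0196
  = 207.19
Design effect: 2.5 × 207.19 = 517.97.
Adjust for 64% response: 517.97 / 0.64 = 809.33.
Round up → n = 810 per group.

n = 810 per group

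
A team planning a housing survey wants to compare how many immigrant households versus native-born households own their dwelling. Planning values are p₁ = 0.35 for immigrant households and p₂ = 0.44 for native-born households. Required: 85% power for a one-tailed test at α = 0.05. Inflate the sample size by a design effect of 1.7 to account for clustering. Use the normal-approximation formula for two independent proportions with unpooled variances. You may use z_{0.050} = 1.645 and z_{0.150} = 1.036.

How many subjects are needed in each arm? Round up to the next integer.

n = (z_α + z_β)² · [p₁(1−p₁) + p₂(1−p₂)] / (p₁ − p₂)²
  = (1.645 + 1.036)² · (0.35·0.65 + 0.44·0.56) / (-0.09)²
  = (2.681)² · (0.2275 + 0.2464) / 0.0081
  = 7.1878 · 0.4739 / 0.0081
  = 420.53
Design effect: 1.7 × 420.53 = 714.90.
Round up → n = 715 per group.

n = 715 per group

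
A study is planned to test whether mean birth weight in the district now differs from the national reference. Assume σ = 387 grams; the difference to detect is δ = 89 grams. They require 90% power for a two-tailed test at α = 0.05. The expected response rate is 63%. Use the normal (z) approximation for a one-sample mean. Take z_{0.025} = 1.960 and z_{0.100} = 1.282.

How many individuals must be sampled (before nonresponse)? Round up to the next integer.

n = (z_{α/2} + z_β)² · σ² / δ²
  = (1.960 + 1.282)² · 387² / 89²
  = 10.5106 · 149769 / 7921
  = 198.73
Adjust for 63% response: 198.73 / 0.63 = 315.45.
Round up → n = 316.

n = 316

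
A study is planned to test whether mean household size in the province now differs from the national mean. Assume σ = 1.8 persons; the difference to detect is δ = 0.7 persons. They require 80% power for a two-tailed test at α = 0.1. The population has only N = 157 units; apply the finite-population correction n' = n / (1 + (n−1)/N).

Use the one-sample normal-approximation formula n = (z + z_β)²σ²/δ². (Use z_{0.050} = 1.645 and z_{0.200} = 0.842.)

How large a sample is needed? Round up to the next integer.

n = 33

n = (z_{α/2} + z_β)² · σ² / δ²
  = (1.645 + 0.842)² · 1.8² / 0.7²
  = 6.1852 · 3.24 / 0.49
  = 40.90
Finite-population correction (N = 157): 40.90 / (1 + (40.90 − 1)/157) = 32.61.
Round up → n = 33.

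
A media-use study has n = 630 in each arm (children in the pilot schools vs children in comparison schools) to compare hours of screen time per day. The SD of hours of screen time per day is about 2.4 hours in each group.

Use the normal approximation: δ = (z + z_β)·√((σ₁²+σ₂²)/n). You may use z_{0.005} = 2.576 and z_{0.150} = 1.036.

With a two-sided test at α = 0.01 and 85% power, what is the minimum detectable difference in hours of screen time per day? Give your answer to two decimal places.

δ = (z_{α/2} + z_β) · √((σ₁²+σ₂²)/n)
  = (2.576 + 1.036) · √(11.52/630)
  = 3.612 · √0.01829
  = 3.612 · 0.1352
  = 0.4884

Minimum detectable difference ≈ 0.49 hours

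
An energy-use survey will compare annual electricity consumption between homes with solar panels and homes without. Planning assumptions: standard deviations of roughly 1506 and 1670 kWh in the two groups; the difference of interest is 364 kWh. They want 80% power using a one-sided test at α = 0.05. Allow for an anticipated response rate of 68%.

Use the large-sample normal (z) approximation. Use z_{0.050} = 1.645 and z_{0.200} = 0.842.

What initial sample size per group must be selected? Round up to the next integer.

n = 348 per group

n = (z_α + z_β)² · (σ₁² + σ₂²) / δ²
  = (1.645 + 0.842)² · (1506² + 1670² = 5056936) / 364²
  = 6.1852 · 5056936 / 132496
  = 236.07
Adjust for 68% response: 236.07 / 0.68 = 347.16.
Round up → n = 348 per group.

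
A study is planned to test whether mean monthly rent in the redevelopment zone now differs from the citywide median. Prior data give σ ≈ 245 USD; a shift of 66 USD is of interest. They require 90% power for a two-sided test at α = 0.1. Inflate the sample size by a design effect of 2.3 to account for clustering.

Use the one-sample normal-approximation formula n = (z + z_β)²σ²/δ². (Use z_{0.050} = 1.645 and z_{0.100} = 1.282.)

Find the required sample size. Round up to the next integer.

n = (z_{α/2} + z_β)² · σ² / δ²
  = (1.645 + 1.282)² · 245² / 66²
  = 8.5673 · 60025 / 4356
  = 118.06
Design effect: 2.3 × 118.06 = 271.53.
Round up → n = 272.

n = 272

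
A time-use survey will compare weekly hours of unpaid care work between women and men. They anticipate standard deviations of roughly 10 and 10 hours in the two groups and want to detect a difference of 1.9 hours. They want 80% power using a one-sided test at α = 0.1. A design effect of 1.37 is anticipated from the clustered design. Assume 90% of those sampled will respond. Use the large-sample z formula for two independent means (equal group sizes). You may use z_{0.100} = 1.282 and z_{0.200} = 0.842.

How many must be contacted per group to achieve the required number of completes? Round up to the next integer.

n = (z_α + z_β)² · (σ₁² + σ₂²) / δ²
  = (1.282 + 0.842)² · (10² + 10² = 200) / 1.9²
  = 4.5114 · 200 / 3.61
  = 249.94
Design effect: 1.37 × 249.94 = 342.41.
Adjust for 90% response: 342.41 / 0.90 = 380.46.
Round up → n = 381 per group.

n = 381 per group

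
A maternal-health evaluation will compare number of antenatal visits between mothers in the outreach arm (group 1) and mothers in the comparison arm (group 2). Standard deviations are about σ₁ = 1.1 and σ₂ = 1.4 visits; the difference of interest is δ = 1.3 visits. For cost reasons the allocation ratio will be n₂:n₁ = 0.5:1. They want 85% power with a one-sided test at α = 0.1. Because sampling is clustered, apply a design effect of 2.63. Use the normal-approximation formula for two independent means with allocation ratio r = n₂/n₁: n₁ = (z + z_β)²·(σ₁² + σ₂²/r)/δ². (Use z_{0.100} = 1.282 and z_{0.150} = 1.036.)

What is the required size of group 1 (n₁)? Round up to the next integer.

n₁ = (z_α + z_β)² · (σ₁² + σ₂²/r) / δ²
   = (1.282 + 1.036)² · (1.1² + 1.4²/0.5) / 1.3²
   = 5.3731 · (1.21 + 3.92) / 1.69
   = 5.3731 · 5.13 / 1.69
   = 16.31
Design effect: 2.63 × 16.31 = 42.90.
Round up → n₁ = 43; n₂ = r·n₁ = 0.5 × 43 = 22.

n₁ = 43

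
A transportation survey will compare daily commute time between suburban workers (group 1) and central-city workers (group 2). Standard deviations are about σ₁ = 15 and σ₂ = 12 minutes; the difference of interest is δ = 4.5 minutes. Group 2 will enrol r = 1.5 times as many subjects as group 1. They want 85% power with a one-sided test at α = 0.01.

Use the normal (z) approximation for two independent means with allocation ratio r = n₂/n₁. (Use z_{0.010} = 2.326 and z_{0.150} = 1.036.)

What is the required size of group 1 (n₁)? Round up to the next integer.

n₁ = 180

n₁ = (z_α + z_β)² · (σ₁² + σ₂²/r) / δ²
   = (2.326 + 1.036)² · (15² + 12²/1.5) / 4.5²
   = 11.3030 · (225 + 96) / 20.25
   = 11.3030 · 321 / 20.25
   = 179.17
Round up → n₁ = 180; n₂ = r·n₁ = 1.5 × 180 = 270.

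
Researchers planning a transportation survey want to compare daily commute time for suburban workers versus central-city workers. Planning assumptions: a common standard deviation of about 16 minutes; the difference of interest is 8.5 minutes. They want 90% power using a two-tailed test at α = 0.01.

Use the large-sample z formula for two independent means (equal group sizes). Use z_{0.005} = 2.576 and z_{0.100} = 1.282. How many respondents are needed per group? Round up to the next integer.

n = 106 per group

n = (z_{α/2} + z_β)² · (σ₁² + σ₂²) / δ²
  = (2.576 + 1.282)² · (2·16² = 512) / 8.5²
  = 14.8842 · 512 / 72.25
  = 105.48
Round up → n = 106 per group.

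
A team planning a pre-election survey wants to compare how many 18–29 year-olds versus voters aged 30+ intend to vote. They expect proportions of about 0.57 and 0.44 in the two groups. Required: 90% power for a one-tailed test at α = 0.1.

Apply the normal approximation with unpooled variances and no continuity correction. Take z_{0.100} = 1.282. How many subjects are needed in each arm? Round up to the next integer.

n = (z_α + z_β)² · [p₁(1−p₁) + p₂(1−p₂)] / (p₁ − p₂)²
  = (1.282 + 1.282)² · (0.57·0.43 + 0.44·0.56) / (0.13)²
  = (2.564)² · (0.2451 + 0.2464) / 0.0169
  = 6.5741 · 0.4915 / 0.0169
  = 191.19
Round up → n = 192 per group.

n = 192 per group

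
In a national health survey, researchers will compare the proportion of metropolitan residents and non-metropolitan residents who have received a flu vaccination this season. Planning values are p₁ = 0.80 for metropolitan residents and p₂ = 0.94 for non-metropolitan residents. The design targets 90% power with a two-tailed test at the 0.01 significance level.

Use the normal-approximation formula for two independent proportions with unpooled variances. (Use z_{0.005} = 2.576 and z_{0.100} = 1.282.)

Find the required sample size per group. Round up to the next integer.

n = (z_{α/2} + z_β)² · [p₁(1−p₁) + p₂(1−p₂)] / (p₁ − p₂)²
  = (2.576 + 1.282)² · (0.80·0.20 + 0.94·0.06) / (-0.14)²
  = (3.858)² · (0.1600 + 0.0564) / 0.0196
  = 14.8842 · 0.2164 / 0.0196
  = 164.33
Round up → n = 165 per group.

n = 165 per group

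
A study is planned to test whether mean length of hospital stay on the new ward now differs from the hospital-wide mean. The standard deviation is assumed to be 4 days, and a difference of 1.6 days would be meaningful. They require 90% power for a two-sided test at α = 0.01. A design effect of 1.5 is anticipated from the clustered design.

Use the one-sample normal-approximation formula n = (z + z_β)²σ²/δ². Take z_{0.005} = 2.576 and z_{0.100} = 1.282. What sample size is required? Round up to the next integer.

n = 140

n = (z_{α/2} + z_β)² · σ² / δ²
  = (2.576 + 1.282)² · 4² / 1.6²
  = 14.8842 · 16 / 2.56
  = 93.03
Design effect: 1.5 × 93.03 = 139.54.
Round up → n = 140.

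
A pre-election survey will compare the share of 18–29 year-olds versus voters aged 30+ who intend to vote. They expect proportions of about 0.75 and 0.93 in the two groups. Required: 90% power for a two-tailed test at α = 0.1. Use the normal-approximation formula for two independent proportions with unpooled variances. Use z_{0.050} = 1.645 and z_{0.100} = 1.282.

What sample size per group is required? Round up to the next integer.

n = (z_{α/2} + z_β)² · [p₁(1−p₁) + p₂(1−p₂)] / (p₁ − p₂)²
  = (1.645 + 1.282)² · (0.75·0.25 + 0.93·0.07) / (-0.18)²
  = (2.927)² · (0.1875 + 0.0651) / 0.0324
  = 8.5673 · 0.2526 / 0.0324
  = 66.79
Round up → n = 67 per group.

n = 67 per group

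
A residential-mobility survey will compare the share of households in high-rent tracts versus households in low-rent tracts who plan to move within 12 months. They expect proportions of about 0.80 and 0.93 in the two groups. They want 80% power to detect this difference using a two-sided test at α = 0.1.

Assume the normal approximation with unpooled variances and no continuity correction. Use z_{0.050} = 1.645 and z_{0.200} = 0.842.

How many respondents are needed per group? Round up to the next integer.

n = (z_{α/2} + z_β)² · [p₁(1−p₁) + p₂(1−p₂)] / (p₁ − p₂)²
  = (1.645 + 0.842)² · (0.80·0.20 + 0.93·0.07) / (-0.13)²
  = (2.487)² · (0.1600 + 0.0651) / 0.0169
  = 6.1852 · 0.2251 / 0.0169
  = 82.38
Round up → n = 83 per group.

n = 83 per group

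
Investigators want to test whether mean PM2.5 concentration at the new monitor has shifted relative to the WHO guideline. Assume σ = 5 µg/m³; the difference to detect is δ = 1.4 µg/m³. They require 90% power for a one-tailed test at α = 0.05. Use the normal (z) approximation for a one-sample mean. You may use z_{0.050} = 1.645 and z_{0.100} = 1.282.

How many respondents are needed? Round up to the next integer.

n = 110

n = (z_α + z_β)² · σ² / δ²
  = (1.645 + 1.282)² · 5² / 1.4²
  = 8.5673 · 25 / 1.96
  = 109.28
Round up → n = 110.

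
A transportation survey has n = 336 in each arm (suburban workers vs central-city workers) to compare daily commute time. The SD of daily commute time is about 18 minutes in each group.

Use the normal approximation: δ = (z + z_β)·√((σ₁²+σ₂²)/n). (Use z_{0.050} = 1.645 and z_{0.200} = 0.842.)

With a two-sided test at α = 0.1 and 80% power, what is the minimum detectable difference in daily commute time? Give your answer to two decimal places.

δ = (z_{α/2} + z_β) · √((σ₁²+σ₂²)/n)
  = (1.645 + 0.842) · √(648/336)
  = 2.487 · √1.9286
  = 2.487 · 1.3887
  = 3.4538

Minimum detectable difference ≈ 3.45 minutes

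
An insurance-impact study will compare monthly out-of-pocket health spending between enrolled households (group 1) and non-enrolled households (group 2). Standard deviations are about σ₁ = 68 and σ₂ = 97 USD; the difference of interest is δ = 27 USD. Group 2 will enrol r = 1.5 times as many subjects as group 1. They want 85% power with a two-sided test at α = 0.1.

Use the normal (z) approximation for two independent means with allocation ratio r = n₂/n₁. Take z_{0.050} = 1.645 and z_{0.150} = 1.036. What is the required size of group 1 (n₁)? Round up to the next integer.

n₁ = (z_{α/2} + z_β)² · (σ₁² + σ₂²/r) / δ²
   = (1.645 + 1.036)² · (68² + 97²/1.5) / 27²
   = 7.1878 · (4624 + 6272.7) / 729
   = 7.1878 · 10896.7 / 729
   = 107.44
Round up → n₁ = 108; n₂ = r·n₁ = 1.5 × 108 = 162.

n₁ = 108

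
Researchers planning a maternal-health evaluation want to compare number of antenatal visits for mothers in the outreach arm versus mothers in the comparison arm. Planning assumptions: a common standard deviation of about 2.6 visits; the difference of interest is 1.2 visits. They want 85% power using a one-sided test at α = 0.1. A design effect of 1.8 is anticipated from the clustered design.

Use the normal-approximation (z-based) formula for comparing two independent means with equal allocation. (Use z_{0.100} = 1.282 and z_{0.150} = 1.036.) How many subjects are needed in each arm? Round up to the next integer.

n = 91 per group

n = (z_α + z_β)² · (σ₁² + σ₂²) / δ²
  = (1.282 + 1.036)² · (2·2.6² = 13.52) / 1.2²
  = 5.3731 · 13.52 / 1.44
  = 50.45
Design effect: 1.8 × 50.45 = 90.81.
Round up → n = 91 per group.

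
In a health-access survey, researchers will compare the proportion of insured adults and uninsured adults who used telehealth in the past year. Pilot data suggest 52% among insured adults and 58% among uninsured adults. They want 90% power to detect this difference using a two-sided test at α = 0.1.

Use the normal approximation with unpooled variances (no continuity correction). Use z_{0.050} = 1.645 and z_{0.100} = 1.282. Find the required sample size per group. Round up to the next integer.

n = (z_{α/2} + z_β)² · [p₁(1−p₁) + p₂(1−p₂)] / (p₁ − p₂)²
  = (1.645 + 1.282)² · (0.52·0.48 + 0.58·0.42) / (-0.06)²
  = (2.927)² · (0.2496 + 0.2436) / 0.0036
  = 8.5673 · 0.4932 / 0.0036
  = 1173.72
Round up → n = 1174 per group.

n = 1174 per group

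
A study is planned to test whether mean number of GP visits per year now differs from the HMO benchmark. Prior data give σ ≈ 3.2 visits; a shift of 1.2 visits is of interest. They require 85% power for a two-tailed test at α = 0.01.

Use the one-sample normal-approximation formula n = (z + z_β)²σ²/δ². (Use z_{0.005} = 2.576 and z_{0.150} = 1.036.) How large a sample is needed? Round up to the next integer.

n = (z_{α/2} + z_β)² · σ² / δ²
  = (2.576 + 1.036)² · 3.2² / 1.2²
  = 13.0465 · 10.24 / 1.44
  = 92.78
Round up → n = 93.

n = 93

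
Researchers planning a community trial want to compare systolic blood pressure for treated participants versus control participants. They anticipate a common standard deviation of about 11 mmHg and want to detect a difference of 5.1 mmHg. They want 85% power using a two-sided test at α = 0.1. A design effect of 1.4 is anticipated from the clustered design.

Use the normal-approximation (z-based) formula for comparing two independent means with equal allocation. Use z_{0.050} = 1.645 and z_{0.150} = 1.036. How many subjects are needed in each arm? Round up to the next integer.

n = (z_{α/2} + z_β)² · (σ₁² + σ₂²) / δ²
  = (1.645 + 1.036)² · (2·11² = 242) / 5.1²
  = 7.1878 · 242 / 26.01
  = 66.88
Design effect: 1.4 × 66.88 = 93.63.
Round up → n = 94 per group.

n = 94 per group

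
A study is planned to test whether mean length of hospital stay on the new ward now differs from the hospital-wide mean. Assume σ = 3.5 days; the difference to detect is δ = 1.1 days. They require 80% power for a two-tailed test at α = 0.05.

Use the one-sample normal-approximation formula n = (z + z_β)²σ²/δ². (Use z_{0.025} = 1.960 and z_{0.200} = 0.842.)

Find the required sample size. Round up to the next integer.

n = (z_{α/2} + z_β)² · σ² / δ²
  = (1.960 + 0.842)² · 3.5² / 1.1²
  = 7.8512 · 12.25 / 1.21
  = 79.49
Round up → n = 80.

n = 80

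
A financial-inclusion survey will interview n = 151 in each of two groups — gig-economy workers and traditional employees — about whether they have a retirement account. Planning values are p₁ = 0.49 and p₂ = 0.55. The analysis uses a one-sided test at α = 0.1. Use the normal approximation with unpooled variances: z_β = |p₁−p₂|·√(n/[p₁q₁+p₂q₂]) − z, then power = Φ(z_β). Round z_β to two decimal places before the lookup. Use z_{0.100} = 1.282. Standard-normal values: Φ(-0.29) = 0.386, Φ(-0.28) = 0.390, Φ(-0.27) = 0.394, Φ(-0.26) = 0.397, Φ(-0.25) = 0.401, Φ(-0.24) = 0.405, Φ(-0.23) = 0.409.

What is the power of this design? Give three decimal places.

Power ≈ 0.405

z_β = |p₁−p₂|·√(n/[p₁q₁+p₂q₂]) − z_α
    = 0.06 · √(151/0.4974) − 1.282
    = 0.06 · 17.4235 − 1.282
    = 1.0454 − 1.282 = -0.2366 → -0.24
Power = Φ(-0.24) = 0.405.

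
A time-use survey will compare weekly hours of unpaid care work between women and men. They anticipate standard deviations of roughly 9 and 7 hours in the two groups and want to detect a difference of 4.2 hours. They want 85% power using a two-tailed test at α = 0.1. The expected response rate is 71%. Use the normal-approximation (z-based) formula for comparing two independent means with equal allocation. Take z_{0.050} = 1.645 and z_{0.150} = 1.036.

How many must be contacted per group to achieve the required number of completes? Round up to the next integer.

n = 75 per group

n = (z_{α/2} + z_β)² · (σ₁² + σ₂²) / δ²
  = (1.645 + 1.036)² · (9² + 7² = 130) / 4.2²
  = 7.1878 · 130 / 17.64
  = 52.97
Adjust for 71% response: 52.97 / 0.71 = 74.61.
Round up → n = 75 per group.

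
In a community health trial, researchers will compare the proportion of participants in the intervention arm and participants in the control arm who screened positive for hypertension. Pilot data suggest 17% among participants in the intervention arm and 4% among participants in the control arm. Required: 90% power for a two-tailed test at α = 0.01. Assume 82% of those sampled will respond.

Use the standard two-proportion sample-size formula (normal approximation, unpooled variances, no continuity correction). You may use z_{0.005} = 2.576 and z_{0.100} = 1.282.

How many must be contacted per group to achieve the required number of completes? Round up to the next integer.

n = (z_{α/2} + z_β)² · [p₁(1−p₁) + p₂(1−p₂)] / (p₁ − p₂)²
  = (2.576 + 1.282)² · (0.17·0.83 + 0.04·0.96) / (0.13)²
  = (3.858)² · (0.1411 + 0.0384) / 0.0169
  = 14.8842 · 0.1795 / 0.0169
  = 158.09
Adjust for 82% response: 158.09 / 0.82 = 192.79.
Round up → n = 193 per group.

n = 193 per group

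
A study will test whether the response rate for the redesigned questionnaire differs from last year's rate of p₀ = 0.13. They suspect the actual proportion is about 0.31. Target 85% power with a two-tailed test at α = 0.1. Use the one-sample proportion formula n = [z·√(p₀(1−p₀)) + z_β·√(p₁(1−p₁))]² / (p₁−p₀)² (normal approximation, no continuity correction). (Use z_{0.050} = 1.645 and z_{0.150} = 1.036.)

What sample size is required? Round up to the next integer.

n = 33

n = [z_{α/2}·√(p₀q₀) + z_β·√(p₁q₁)]² / (p₁ − p₀)²
  = [1.645·√(0.13·0.87) + 1.036·√(0.31·0.69)]² / (0.18)²
  = [1.645·0.3363 + 1.036·0.4625]² / 0.0324
  = [1.0324]² / 0.0324
  = 32.89
Round up → n = 33.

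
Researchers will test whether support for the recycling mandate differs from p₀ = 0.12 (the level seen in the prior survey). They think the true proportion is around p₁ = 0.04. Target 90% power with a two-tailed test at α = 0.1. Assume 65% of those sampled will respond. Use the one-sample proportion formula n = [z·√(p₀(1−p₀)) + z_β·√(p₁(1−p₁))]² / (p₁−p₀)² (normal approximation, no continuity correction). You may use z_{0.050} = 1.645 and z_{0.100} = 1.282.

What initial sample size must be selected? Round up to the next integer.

n = [z_{α/2}·√(p₀q₀) + z_β·√(p₁q₁)]² / (p₁ − p₀)²
  = [1.645·√(0.12·0.88) + 1.282·√(0.04·0.96)]² / (-0.08)²
  = [1.645·0.3250 + 1.282·0.1960]² / 0.0064
  = [0.7858]² / 0.0064
  = 96.48
Adjust for 65% response: 96.48 / 0.65 = 148.43.
Round up → n = 149.

n = 149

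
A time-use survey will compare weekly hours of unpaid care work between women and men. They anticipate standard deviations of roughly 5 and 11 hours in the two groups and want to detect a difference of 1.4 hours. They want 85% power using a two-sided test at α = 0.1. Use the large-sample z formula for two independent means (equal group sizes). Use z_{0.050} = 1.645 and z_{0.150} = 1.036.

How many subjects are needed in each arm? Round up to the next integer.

n = 536 per group

n = (z_{α/2} + z_β)² · (σ₁² + σ₂²) / δ²
  = (1.645 + 1.036)² · (5² + 11² = 146) / 1.4²
  = 7.1878 · 146 / 1.96
  = 535.41
Round up → n = 536 per group.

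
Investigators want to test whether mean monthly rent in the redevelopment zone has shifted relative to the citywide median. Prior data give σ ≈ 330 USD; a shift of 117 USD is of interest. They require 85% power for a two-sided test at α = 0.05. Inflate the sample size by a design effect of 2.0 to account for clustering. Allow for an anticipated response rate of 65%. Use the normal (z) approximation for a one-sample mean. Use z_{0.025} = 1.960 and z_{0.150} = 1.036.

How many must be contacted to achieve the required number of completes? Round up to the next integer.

n = 220

n = (z_{α/2} + z_β)² · σ² / δ²
  = (1.960 + 1.036)² · 330² / 117²
  = 8.9760 · 108900 / 13689
  = 71.41
Design effect: 2.0 × 71.41 = 142.81.
Adjust for 65% response: 142.81 / 0.65 = 219.71.
Round up → n = 220.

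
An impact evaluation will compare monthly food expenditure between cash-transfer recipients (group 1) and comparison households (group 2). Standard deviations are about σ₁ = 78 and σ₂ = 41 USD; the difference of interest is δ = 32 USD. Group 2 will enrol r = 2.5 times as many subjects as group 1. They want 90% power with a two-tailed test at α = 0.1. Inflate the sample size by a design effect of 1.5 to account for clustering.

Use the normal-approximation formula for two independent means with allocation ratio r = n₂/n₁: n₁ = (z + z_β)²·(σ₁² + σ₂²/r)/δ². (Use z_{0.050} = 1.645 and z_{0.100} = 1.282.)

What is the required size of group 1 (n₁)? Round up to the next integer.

n₁ = (z_{α/2} + z_β)² · (σ₁² + σ₂²/r) / δ²
   = (1.645 + 1.282)² · (78² + 41²/2.5) / 32²
   = 8.5673 · (6084 + 672.4) / 1024
   = 8.5673 · 6756.4 / 1024
   = 56.53
Design effect: 1.5 × 56.53 = 84.79.
Round up → n₁ = 85; n₂ = r·n₁ = 2.5 × 85 = 213.

n₁ = 85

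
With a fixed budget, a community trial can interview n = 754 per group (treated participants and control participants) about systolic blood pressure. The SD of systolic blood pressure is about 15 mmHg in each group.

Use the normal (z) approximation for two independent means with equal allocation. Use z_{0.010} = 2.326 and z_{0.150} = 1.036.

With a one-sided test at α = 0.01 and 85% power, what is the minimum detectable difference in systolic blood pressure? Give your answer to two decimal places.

δ = (z_α + z_β) · √((σ₁²+σ₂²)/n)
  = (2.326 + 1.036) · √(450/754)
  = 3.362 · √0.59682
  = 3.362 · 0.7725
  = 2.5973

Minimum detectable difference ≈ 2.60 mmHg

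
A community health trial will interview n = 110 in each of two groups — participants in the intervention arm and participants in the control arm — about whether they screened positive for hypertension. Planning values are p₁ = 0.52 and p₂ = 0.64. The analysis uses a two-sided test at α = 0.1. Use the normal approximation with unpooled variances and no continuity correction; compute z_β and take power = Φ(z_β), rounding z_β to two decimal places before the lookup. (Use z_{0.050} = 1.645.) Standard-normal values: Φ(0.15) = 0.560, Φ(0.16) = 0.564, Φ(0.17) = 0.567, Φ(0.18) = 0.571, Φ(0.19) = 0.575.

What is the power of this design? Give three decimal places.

Power ≈ 0.567

z_β = |p₁−p₂|·√(n/[p₁q₁+p₂q₂]) − z_{α/2}
    = 0.12 · √(110/0.4800) − 1.645
    = 0.12 · 15.1383 − 1.645
    = 1.8166 − 1.645 = 0.1716 → 0.17
Power = Φ(0.17) = 0.567.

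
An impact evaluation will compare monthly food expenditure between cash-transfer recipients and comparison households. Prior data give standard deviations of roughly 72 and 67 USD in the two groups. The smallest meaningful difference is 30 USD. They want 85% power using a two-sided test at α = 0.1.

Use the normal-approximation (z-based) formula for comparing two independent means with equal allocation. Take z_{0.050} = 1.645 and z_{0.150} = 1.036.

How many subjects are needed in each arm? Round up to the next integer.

n = 78 per group

n = (z_{α/2} + z_β)² · (σ₁² + σ₂²) / δ²
  = (1.645 + 1.036)² · (72² + 67² = 9673) / 30²
  = 7.1878 · 9673 / 900
  = 77.25
Round up → n = 78 per group.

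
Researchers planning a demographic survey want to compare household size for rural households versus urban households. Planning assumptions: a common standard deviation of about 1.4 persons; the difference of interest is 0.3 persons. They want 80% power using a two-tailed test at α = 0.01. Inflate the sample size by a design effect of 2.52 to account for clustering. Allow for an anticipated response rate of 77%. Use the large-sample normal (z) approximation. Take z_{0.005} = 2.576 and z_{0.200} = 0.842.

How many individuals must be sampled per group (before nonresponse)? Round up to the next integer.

n = 1666 per group

n = (z_{α/2} + z_β)² · (σ₁² + σ₂²) / δ²
  = (2.576 + 0.842)² · (2·1.4² = 3.92) / 0.3²
  = 11.6827 · 3.92 / 0.09
  = 508.85
Design effect: 2.52 × 508.85 = 1282.30.
Adjust for 77% response: 1282.30 / 0.77 = 1665.32.
Round up → n = 1666 per group.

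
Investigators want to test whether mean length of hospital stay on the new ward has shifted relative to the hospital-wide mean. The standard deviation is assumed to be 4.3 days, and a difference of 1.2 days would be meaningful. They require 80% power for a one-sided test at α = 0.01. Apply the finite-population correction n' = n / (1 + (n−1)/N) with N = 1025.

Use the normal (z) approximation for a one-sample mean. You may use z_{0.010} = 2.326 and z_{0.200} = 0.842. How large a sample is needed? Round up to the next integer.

n = (z_α + z_β)² · σ² / δ²
  = (2.326 + 0.842)² · 4.3² / 1.2²
  = 10.0362 · 18.49 / 1.44
  = 128.87
Finite-population correction (N = 1025): 128.87 / (1 + (128.87 − 1)/1025) = 114.57.
Round up → n = 115.

n = 115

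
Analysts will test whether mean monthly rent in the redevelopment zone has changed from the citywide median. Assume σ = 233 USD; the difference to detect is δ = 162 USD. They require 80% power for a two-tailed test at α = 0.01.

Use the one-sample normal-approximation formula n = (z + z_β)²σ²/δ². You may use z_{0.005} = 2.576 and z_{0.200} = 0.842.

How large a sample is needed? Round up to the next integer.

n = (z_{α/2} + z_β)² · σ² / δ²
  = (2.576 + 0.842)² · 233² / 162²
  = 11.6827 · 54289 / 26244
  = 24.17
Round up → n = 25.

n = 25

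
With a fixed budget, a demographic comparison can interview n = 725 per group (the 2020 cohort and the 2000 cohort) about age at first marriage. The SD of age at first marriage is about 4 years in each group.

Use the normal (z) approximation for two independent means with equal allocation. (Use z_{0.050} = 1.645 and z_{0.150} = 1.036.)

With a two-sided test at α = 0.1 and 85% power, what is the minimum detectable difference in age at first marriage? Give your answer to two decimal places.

Minimum detectable difference ≈ 0.56 years

δ = (z_{α/2} + z_β) · √((σ₁²+σ₂²)/n)
  = (1.645 + 1.036) · √(32/725)
  = 2.681 · √0.04414
  = 2.681 · 0.2101
  = 0.5633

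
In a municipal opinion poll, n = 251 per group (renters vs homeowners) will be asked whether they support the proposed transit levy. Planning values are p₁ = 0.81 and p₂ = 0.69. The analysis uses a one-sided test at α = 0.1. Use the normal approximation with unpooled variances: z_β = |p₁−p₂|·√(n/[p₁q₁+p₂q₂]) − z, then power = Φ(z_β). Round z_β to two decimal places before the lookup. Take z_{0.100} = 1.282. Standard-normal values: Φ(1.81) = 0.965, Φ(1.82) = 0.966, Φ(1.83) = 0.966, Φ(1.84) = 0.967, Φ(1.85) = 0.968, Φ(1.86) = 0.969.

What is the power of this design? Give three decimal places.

Power ≈ 0.968

z_β = |p₁−p₂|·√(n/[p₁q₁+p₂q₂]) − z_α
    = 0.12 · √(251/0.3678) − 1.282
    = 0.12 · 26.1235 − 1.282
    = 3.1348 − 1.282 = 1.8528 → 1.85
Power = Φ(1.85) = 0.968.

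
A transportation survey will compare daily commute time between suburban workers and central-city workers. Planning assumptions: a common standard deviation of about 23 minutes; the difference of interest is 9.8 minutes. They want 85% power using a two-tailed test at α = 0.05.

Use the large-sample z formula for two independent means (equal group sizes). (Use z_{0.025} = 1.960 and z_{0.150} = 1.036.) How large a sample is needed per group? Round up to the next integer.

n = 99 per group

n = (z_{α/2} + z_β)² · (σ₁² + σ₂²) / δ²
  = (1.960 + 1.036)² · (2·23² = 1058) / 9.8²
  = 8.9760 · 1058 / 96.04
  = 98.88
Round up → n = 99 per group.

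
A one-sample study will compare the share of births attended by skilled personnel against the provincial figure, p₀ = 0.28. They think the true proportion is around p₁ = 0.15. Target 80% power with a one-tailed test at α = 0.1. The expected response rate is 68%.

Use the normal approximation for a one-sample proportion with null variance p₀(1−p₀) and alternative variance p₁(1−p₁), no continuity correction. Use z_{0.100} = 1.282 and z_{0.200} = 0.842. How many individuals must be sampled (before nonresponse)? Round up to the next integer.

n = 67

n = [z_α·√(p₀q₀) + z_β·√(p₁q₁)]² / (p₁ − p₀)²
  = [1.282·√(0.28·0.72) + 0.842·√(0.15·0.85)]² / (-0.13)²
  = [1.282·0.4490 + 0.842·0.3571]² / 0.0169
  = [0.8763]² / 0.0169
  = 45.43
Adjust for 68% response: 45.43 / 0.68 = 66.82.
Round up → n = 67.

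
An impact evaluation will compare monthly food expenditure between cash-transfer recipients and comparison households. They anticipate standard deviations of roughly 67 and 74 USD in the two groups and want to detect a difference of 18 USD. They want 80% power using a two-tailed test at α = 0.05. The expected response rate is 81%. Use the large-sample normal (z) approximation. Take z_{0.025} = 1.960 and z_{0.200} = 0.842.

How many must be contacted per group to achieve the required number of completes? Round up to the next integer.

n = 299 per group

n = (z_{α/2} + z_β)² · (σ₁² + σ₂²) / δ²
  = (1.960 + 0.842)² · (67² + 74² = 9965) / 18²
  = 7.8512 · 9965 / 324
  = 241.47
Adjust for 81% response: 241.47 / 0.81 = 298.11.
Round up → n = 299 per group.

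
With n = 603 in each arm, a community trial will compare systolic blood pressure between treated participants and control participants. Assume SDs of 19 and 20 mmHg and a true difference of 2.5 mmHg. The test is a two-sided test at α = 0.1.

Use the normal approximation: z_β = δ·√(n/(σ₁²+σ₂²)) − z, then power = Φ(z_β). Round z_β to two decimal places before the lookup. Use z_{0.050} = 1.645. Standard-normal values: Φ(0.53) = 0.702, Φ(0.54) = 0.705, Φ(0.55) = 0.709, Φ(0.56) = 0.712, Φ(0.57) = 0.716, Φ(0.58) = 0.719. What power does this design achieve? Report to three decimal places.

Power ≈ 0.719

z_β = δ·√(n/(σ₁²+σ₂²)) − z_{α/2}
    = 2.5 · √(603/761) − 1.645
    = 2.5 · 0.89016 − 1.645
    = 2.2254 − 1.645 = 0.5804 → 0.58
Power = Φ(0.58) = 0.719.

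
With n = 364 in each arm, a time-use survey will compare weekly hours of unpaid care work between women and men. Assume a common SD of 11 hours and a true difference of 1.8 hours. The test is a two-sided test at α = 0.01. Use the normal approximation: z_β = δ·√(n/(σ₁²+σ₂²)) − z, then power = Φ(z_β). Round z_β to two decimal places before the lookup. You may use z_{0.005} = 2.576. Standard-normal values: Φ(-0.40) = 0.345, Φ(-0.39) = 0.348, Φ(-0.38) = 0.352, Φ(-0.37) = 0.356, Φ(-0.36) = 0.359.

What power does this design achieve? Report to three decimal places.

Power ≈ 0.356

z_β = δ·√(n/(σ₁²+σ₂²)) − z_{α/2}
    = 1.8 · √(364/242) − 2.576
    = 1.8 · 1.22643 − 2.576
    = 2.2076 − 2.576 = -0.3684 → -0.37
Power = Φ(-0.37) = 0.356.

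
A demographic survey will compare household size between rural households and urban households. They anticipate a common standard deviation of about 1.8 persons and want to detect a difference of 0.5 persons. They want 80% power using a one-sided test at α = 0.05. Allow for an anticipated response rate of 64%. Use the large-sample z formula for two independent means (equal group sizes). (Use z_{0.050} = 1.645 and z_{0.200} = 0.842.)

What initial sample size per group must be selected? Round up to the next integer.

n = (z_α + z_β)² · (σ₁² + σ₂²) / δ²
  = (1.645 + 0.842)² · (2·1.8² = 6.48) / 0.5²
  = 6.1852 · 6.48 / 0.25
  = 160.32
Adjust for 64% response: 160.32 / 0.64 = 250.50.
Round up → n = 251 per group.

n = 251 per group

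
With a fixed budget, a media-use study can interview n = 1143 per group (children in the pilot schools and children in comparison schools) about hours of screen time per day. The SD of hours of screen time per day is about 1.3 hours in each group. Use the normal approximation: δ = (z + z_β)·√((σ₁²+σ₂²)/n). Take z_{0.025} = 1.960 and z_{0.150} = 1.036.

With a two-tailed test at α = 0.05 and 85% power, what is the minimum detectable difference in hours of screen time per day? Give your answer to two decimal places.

δ = (z_{α/2} + z_β) · √((σ₁²+σ₂²)/n)
  = (1.960 + 1.036) · √(3.38/1143)
  = 2.996 · √0.00296
  = 2.996 · 0.0544
  = 0.1629

Minimum detectable difference ≈ 0.16 hours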